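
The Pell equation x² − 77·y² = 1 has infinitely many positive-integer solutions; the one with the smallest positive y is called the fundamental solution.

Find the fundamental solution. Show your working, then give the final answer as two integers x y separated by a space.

351 40

d=77: √d = [8; 1,3,2,3,1,16] (ℓ=6, even), read p_5/q_5
step 0: (8, 1)  from 8·(1,0) + (0,1)
step 1: (9, 1)  from 1·(8,1) + (1,0)
step 2: (35, 4)  from 3·(9,1) + (8,1)
step 3: (79, 9)  from 2·(35,4) + (9,1)
step 4: (272, 31)  from 3·(79,9) + (35,4)
step 5: (351, 40)  from 1·(272,31) + (79,9)
(x₁, y₁) = (351, 40);  351² − 77·40² = 1 ✓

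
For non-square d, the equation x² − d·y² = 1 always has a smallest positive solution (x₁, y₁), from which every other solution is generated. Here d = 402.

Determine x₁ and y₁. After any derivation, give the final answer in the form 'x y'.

√402 → a₀=20, period (20,40); ℓ=2 even so k=1
a_0=20:  p_0=20·1+0=20,  q_0=20·0+1=1
a_1=20:  p_1=20·20+1=401,  q_1=20·1+0=20
→ (401, 20).  Check: 401²=160801, 402·20²=160800, difference 1.

401 20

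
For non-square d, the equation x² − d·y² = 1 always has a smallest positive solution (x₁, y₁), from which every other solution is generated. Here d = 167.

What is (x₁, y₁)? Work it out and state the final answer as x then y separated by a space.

d=167: √d = [12; 1,11,1,24] (ℓ=4, even), read p_3/q_3
k=0  a_k=12  p_k/q_k = 12/1
…
k=2  a_k=11  p_k/q_k = 155/12
k=3  a_k=1  p_k/q_k = 168/13
fundamental: x₁=168, y₁=13  (since 28224 − 167·169 = 1)

168 13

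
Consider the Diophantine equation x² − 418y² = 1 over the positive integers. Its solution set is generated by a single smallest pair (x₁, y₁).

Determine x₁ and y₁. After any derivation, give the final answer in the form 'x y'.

33857 1656

d=418: √d = [20; 2,4,20,4,2,40] (ℓ=6, even), read p_5/q_5
k=0  a_k=20  p_k/q_k = 20/1
k=1  a_k=2  p_k/q_k = 41/2
k=2  a_k=4  p_k/q_k = 184/9
…
k=4  a_k=4  p_k/q_k = 15068/737
k=5  a_k=2  p_k/q_k = 33857/1656
→ (33857, 1656).  Check: 33857²=1146296449, 418·1656²=1146296448, difference 1.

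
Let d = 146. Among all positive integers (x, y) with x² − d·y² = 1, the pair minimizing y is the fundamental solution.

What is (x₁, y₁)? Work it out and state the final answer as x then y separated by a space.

d=146: √d = [12; 12,24] (ℓ=2, even), read p_1/q_1
a_0=12:  p_0=12·1+0=12,  q_0=12·0+1=1
a_1=12:  p_1=12·12+1=145,  q_1=12·1+0=12
(x₁, y₁) = (145, 12);  145² − 146·12² = 1 ✓

145 12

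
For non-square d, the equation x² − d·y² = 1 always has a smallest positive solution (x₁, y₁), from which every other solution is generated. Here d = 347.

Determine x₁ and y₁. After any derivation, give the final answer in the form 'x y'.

√347 = [18; 1,1,1,2,4,…,1,1,36, …], period ℓ=14 (even) → k=13
step 0: (18, 1)  from 18·(1,0) + (0,1)
step 1: (19, 1)  from 1·(18,1) + (1,0)
step 2: (37, 2)  from 1·(19,1) + (18,1)
…
step 4: (149, 8)  from 2·(56,3) + (37,2)
step 5: (652, 35)  from 4·(149,8) + (56,3)
step 6: (801, 43)  from 1·(652,35) + (149,8)
…
step 8: (15070, 809)  from 1·(14269,766) + (801,43)
…
step 11: (238717, 12815)  from 1·(164168,8813) + (74549,4002)
step 12: (402885, 21628)  from 1·(238717,12815) + (164168,8813)
step 13: (641602, 34443)  from 1·(402885,21628) + (238717,12815)
(x₁, y₁) = (641602, 34443);  641602² − 347·34443² = 1 ✓

641602 34443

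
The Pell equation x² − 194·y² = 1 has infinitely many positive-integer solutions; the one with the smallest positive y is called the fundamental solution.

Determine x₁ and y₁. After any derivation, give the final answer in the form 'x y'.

195 14

[13; 1,12,1,26] for √194; ℓ=4 ⇒ convergent index 3
step 0: (13, 1)  from 13·(1,0) + (0,1)
…
step 2: (181, 13)  from 12·(14,1) + (13,1)
step 3: (195, 14)  from 1·(181,13) + (14,1)
(x₁, y₁) = (195, 14);  195² − 194·14² = 1 ✓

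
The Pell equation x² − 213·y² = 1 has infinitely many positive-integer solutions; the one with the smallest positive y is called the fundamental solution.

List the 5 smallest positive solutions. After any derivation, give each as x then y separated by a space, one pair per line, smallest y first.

194399 13320
75581942401 5178789360
29386108041429599 2013502945575960
11425260034216163289601 782845918228863306720
4442118250753789746628859999 304368927313532092980546600

√213 → a₀=14, period (1,1,2,6,1,8,1,6,2,1,1,28); ℓ=12 even so k=11
a_0=14:  p_0=14·1+0=14,  q_0=14·0+1=1
…
a_2=1:  p_2=1·15+14=29,  q_2=1·1+1=2
a_3=2:  p_3=2·29+15=73,  q_3=2·2+1=5
a_4=6:  p_4=6·73+29=467,  q_4=6·5+2=32
a_5=1:  p_5=1·467+73=540,  q_5=1·32+5=37
a_6=8:  p_6=8·540+467=4787,  q_6=8·37+32=328
a_7=1:  p_7=1·4787+540=5327,  q_7=1·328+37=365
…
a_10=1:  p_10=1·78825+36749=115574,  q_10=1·5401+2518=7919
a_11=1:  p_11=1·115574+78825=194399,  q_11=1·7919+5401=13320
→ (194399, 13320).  Check: 194399²=37790971201, 213·13320²=37790971200, difference 1.
(x_2, y_2) = (194399·194399 + 213·13320·13320, 194399·13320 + 13320·194399) = (75581942401, 5178789360)
(x_3, y_3) = (194399·75581942401 + 213·13320·5178789360, 194399·5178789360 + 13320·75581942401) = (29386108041429599, 2013502945575960)
(x_4, y_4) = (194399·29386108041429599 + 213·13320·2013502945575960, 194399·2013502945575960 + 13320·29386108041429599) = (11425260034216163289601, 782845918228863306720)
(x_5, y_5) = (194399·11425260034216163289601 + 213·13320·782845918228863306720, 194399·782845918228863306720 + 13320·11425260034216163289601) = (4442118250753789746628859999, 304368927313532092980546600)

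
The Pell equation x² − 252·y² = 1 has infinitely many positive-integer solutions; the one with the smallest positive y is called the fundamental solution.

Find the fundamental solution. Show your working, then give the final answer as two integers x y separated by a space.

127 8

[15; 1,6,1,30] for √252; ℓ=4 ⇒ convergent index 3
a_0=15:  p_0=15·1+0=15,  q_0=15·0+1=1
a_1=1:  p_1=1·15+1=16,  q_1=1·1+0=1
a_2=6:  p_2=6·16+15=111,  q_2=6·1+1=7
a_3=1:  p_3=1·111+16=127,  q_3=1·7+1=8
(x₁, y₁) = (127, 8);  127² − 252·8² = 1 ✓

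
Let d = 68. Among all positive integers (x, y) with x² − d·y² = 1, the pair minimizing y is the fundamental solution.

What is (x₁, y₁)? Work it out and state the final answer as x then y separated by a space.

33 4

√68 → a₀=8, period (4,16); ℓ=2 even so k=1
k=0  a_k=8  p_k/q_k = 8/1
k=1  a_k=4  p_k/q_k = 33/4
→ (33, 4).  Check: 33²=1089, 68·4²=1088, difference 1.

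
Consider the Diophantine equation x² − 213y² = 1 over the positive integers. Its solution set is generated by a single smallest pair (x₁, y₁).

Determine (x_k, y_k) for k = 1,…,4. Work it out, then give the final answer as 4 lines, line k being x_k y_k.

√213 = [14; 1,1,2,6,1,8,1,6,2,1,1,28, …], period ℓ=12 (even) → k=11
k=0  a_k=14  p_k/q_k = 14/1
k=1  a_k=1  p_k/q_k = 15/1
k=2  a_k=1  p_k/q_k = 29/2
k=3  a_k=2  p_k/q_k = 73/5
k=4  a_k=6  p_k/q_k = 467/32
k=5  a_k=1  p_k/q_k = 540/37
k=6  a_k=8  p_k/q_k = 4787/328
…
k=8  a_k=6  p_k/q_k = 36749/2518
k=9  a_k=2  p_k/q_k = 78825/5401
k=10  a_k=1  p_k/q_k = 115574/7919
k=11  a_k=1  p_k/q_k = 194399/13320
→ (194399, 13320).  Check: 194399²=37790971201, 213·13320²=37790971200, difference 1.
n=2: (194399,13320)∘(194399,13320) = (194399·194399+213·13320·13320, 194399·13320+13320·194399) = (75581942401,5178789360)
n=3: (75581942401,5178789360)∘(194399,13320) = (194399·75581942401+213·13320·5178789360, 194399·5178789360+13320·75581942401) = (29386108041429599,2013502945575960)
n=4: (29386108041429599,2013502945575960)∘(194399,13320) = (194399·29386108041429599+213·13320·2013502945575960, 194399·2013502945575960+13320·29386108041429599) = (11425260034216163289601,782845918228863306720)

194399 13320
75581942401 5178789360
29386108041429599 2013502945575960
11425260034216163289601 782845918228863306720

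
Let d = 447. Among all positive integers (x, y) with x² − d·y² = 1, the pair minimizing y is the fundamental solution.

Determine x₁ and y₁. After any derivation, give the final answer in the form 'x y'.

148 7

[21; 7,42] for √447; ℓ=2 ⇒ convergent index 1
k=0  a_k=21  p_k/q_k = 21/1
k=1  a_k=7  p_k/q_k = 148/7
→ (148, 7).  Check: 148²=21904, 447·7²=21903, difference 1.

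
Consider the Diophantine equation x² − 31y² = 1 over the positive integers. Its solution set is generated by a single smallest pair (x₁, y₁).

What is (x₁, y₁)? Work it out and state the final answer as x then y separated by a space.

1520 273

d=31: √d = [5; 1,1,3,5,3,1,1,10] (ℓ=8, even), read p_7/q_7
i=0: a=5 ⇒ p=5, q=1
i=1: a=1 ⇒ p=6, q=1
i=2: a=1 ⇒ p=11, q=2
i=3: a=3 ⇒ p=39, q=7
i=4: a=5 ⇒ p=206, q=37
i=5: a=3 ⇒ p=657, q=118
i=6: a=1 ⇒ p=863, q=155
i=7: a=1 ⇒ p=1520, q=273
→ (1520, 273).  Check: 1520²=2310400, 31·273²=2310399, difference 1.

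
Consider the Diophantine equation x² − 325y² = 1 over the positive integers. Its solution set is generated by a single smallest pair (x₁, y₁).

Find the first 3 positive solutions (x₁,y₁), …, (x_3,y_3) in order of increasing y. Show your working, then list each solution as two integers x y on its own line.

649 36
842401 46728
1093435849 60652908

√325 → a₀=18, period (36); ℓ=1 odd so k=1
i=0: a=18 ⇒ p=18, q=1
i=1: a=36 ⇒ p=649, q=36
fundamental: x₁=649, y₁=36  (since 421201 − 325·1296 = 1)
n=2: (649,36)∘(649,36) = (649·649+325·36·36, 649·36+36·649) = (842401,46728)
n=3: (842401,46728)∘(649,36) = (649·842401+325·36·46728, 649·46728+36·842401) = (1093435849,60652908)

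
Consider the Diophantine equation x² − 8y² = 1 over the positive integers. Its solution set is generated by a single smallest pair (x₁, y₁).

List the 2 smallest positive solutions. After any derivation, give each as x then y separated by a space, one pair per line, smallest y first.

√8 = [2; 1,4, …], period ℓ=2 (even) → k=1
a_0=2:  p_0=2·1+0=2,  q_0=2·0+1=1
a_1=1:  p_1=1·2+1=3,  q_1=1·1+0=1
(x₁, y₁) = (3, 1);  3² − 8·1² = 1 ✓
(3+1√8)^2 = 17 + 6√8

3 1
17 6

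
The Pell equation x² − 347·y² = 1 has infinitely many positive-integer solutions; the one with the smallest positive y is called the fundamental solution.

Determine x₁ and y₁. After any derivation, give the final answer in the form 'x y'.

[18; 1,1,1,2,4,…,1,1,36] for √347; ℓ=14 ⇒ convergent index 13
a_0=18:  p_0=18·1+0=18,  q_0=18·0+1=1
…
a_2=1:  p_2=1·19+18=37,  q_2=1·1+1=2
a_3=1:  p_3=1·37+19=56,  q_3=1·2+1=3
a_4=2:  p_4=2·56+37=149,  q_4=2·3+2=8
a_5=4:  p_5=4·149+56=652,  q_5=4·8+3=35
a_6=1:  p_6=1·652+149=801,  q_6=1·35+8=43
a_7=17:  p_7=17·801+652=14269,  q_7=17·43+35=766
a_8=1:  p_8=1·14269+801=15070,  q_8=1·766+43=809
…
a_10=2:  p_10=2·74549+15070=164168,  q_10=2·4002+809=8813
a_11=1:  p_11=1·164168+74549=238717,  q_11=1·8813+4002=12815
a_12=1:  p_12=1·238717+164168=402885,  q_12=1·12815+8813=21628
a_13=1:  p_13=1·402885+238717=641602,  q_13=1·21628+12815=34443
→ (641602, 34443).  Check: 641602²=411653126404, 347·34443²=411653126403, difference 1.

641602 34443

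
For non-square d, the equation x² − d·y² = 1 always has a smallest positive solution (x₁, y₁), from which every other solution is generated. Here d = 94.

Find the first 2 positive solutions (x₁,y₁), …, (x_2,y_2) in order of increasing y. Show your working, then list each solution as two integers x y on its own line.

2143295 221064
9187426914049 947610731760

[9; 1,2,3,1,1,…,2,1,18] for √94; ℓ=16 ⇒ convergent index 15
step 0: (9, 1)  from 9·(1,0) + (0,1)
step 1: (10, 1)  from 1·(9,1) + (1,0)
step 2: (29, 3)  from 2·(10,1) + (9,1)
step 3: (97, 10)  from 3·(29,3) + (10,1)
step 4: (126, 13)  from 1·(97,10) + (29,3)
…
step 6: (1241, 128)  from 5·(223,23) + (126,13)
step 7: (1464, 151)  from 1·(1241,128) + (223,23)
step 8: (12953, 1336)  from 8·(1464,151) + (1241,128)
…
step 10: (85038, 8771)  from 5·(14417,1487) + (12953,1336)
step 11: (99455, 10258)  from 1·(85038,8771) + (14417,1487)
…
step 13: (652934, 67345)  from 3·(184493,19029) + (99455,10258)
step 14: (1490361, 153719)  from 2·(652934,67345) + (184493,19029)
step 15: (2143295, 221064)  from 1·(1490361,153719) + (652934,67345)
→ (2143295, 221064).  Check: 2143295²=4593713457025, 94·221064²=4593713457024, difference 1.
(2143295+221064√94)^2 = 9187426914049 + 947610731760√94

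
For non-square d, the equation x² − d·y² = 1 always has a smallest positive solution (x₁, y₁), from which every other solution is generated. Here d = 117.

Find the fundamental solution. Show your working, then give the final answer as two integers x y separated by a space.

d=117: √d = [10; 1,4,2,4,1,20] (ℓ=6, even), read p_5/q_5
a_0=10:  p_0=10·1+0=10,  q_0=10·0+1=1
a_1=1:  p_1=1·10+1=11,  q_1=1·1+0=1
…
a_4=4:  p_4=4·119+54=530,  q_4=4·11+5=49
a_5=1:  p_5=1·530+119=649,  q_5=1·49+11=60
(x₁, y₁) = (649, 60);  649² − 117·60² = 1 ✓

649 60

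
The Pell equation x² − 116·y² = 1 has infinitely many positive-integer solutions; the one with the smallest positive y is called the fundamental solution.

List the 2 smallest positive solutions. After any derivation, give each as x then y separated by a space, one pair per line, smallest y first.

[10; 1,3,2,1,4,1,2,3,1,20] for √116; ℓ=10 ⇒ convergent index 9
a_0=10:  p_0=10·1+0=10,  q_0=10·0+1=1
a_1=1:  p_1=1·10+1=11,  q_1=1·1+0=1
a_2=3:  p_2=3·11+10=43,  q_2=3·1+1=4
a_3=2:  p_3=2·43+11=97,  q_3=2·4+1=9
…
a_5=4:  p_5=4·140+97=657,  q_5=4·13+9=61
…
a_8=3:  p_8=3·2251+797=7550,  q_8=3·209+74=701
a_9=1:  p_9=1·7550+2251=9801,  q_9=1·701+209=910
(x₁, y₁) = (9801, 910);  9801² − 116·910² = 1 ✓
n=2: (9801,910)∘(9801,910) = (9801·9801+116·910·910, 9801·910+910·9801) = (192119201,17837820)

9801 910
192119201 17837820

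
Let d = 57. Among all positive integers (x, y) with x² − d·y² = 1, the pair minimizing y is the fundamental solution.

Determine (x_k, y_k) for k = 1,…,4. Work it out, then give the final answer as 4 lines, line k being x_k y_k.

[7; 1,1,4,1,1,14] for √57; ℓ=6 ⇒ convergent index 5
step 0: (7, 1)  from 7·(1,0) + (0,1)
step 1: (8, 1)  from 1·(7,1) + (1,0)
…
step 3: (68, 9)  from 4·(15,2) + (8,1)
step 4: (83, 11)  from 1·(68,9) + (15,2)
step 5: (151, 20)  from 1·(83,11) + (68,9)
fundamental: x₁=151, y₁=20  (since 22801 − 57·400 = 1)
(151+20√57)^2 = 45601 + 6040√57
(151+20√57)^3 = 13771351 + 1824060√57
(151+20√57)^4 = 4158902401 + 550860080√57

151 20
45601 6040
13771351 1824060
4158902401 550860080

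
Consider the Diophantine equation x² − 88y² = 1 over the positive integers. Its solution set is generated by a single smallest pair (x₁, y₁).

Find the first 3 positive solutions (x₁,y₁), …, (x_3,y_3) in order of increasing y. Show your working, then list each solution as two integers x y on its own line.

197 21
77617 8274
30580901 3259935

√88 = [9; 2,1,1,1,2,18, …], period ℓ=6 (even) → k=5
step 0: (9, 1)  from 9·(1,0) + (0,1)
step 1: (19, 2)  from 2·(9,1) + (1,0)
step 2: (28, 3)  from 1·(19,2) + (9,1)
…
step 4: (75, 8)  from 1·(47,5) + (28,3)
step 5: (197, 21)  from 2·(75,8) + (47,5)
→ (197, 21).  Check: 197²=38809, 88·21²=38808, difference 1.
(197+21√88)^2 = 77617 + 8274√88
(197+21√88)^3 = 30580901 + 3259935√88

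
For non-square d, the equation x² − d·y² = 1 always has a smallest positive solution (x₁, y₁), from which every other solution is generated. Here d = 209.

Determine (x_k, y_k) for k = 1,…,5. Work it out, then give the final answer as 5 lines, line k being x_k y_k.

46551 3220
4333991201 299788440
403503248748951 27910903337660
37566959460690844801 2598560922243032880
3497559059305735783913751 241931218954759943856100

√209 → a₀=14, period (2,5,3,2,3,5,2,28); ℓ=8 even so k=7
k=0  a_k=14  p_k/q_k = 14/1
k=1  a_k=2  p_k/q_k = 29/2
k=2  a_k=5  p_k/q_k = 159/11
…
k=4  a_k=2  p_k/q_k = 1171/81
k=5  a_k=3  p_k/q_k = 4019/278
k=6  a_k=5  p_k/q_k = 21266/1471
k=7  a_k=2  p_k/q_k = 46551/3220
fundamental: x₁=46551, y₁=3220  (since 2166995601 − 209·10368400 = 1)
n=2: (46551,3220)∘(46551,3220) = (46551·46551+209·3220·3220, 46551·3220+3220·46551) = (4333991201,299788440)
n=3: (4333991201,299788440)∘(46551,3220) = (46551·4333991201+209·3220·299788440, 46551·299788440+3220·4333991201) = (403503248748951,27910903337660)
n=4: (403503248748951,27910903337660)∘(46551,3220) = (46551·403503248748951+209·3220·27910903337660, 46551·27910903337660+3220·403503248748951) = (37566959460690844801,2598560922243032880)
n=5: (37566959460690844801,2598560922243032880)∘(46551,3220) = (46551·37566959460690844801+209·3220·2598560922243032880, 46551·2598560922243032880+3220·37566959460690844801) = (3497559059305735783913751,241931218954759943856100)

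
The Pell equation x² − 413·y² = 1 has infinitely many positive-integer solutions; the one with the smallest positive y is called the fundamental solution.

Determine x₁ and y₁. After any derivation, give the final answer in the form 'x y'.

√413 = [20; 3,9,1,4,1,9,3,40, …], period ℓ=8 (even) → k=7
k=0  a_k=20  p_k/q_k = 20/1
…
k=2  a_k=9  p_k/q_k = 569/28
…
k=5  a_k=1  p_k/q_k = 3719/183
k=6  a_k=9  p_k/q_k = 36560/1799
k=7  a_k=3  p_k/q_k = 113399/5580
→ (113399, 5580).  Check: 113399²=12859333201, 413·5580²=12859333200, difference 1.

113399 5580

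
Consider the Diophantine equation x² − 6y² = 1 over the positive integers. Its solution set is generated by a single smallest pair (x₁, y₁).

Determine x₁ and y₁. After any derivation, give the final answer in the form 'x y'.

[2; 2,4] for √6; ℓ=2 ⇒ convergent index 1
a_0=2:  p_0=2·1+0=2,  q_0=2·0+1=1
a_1=2:  p_1=2·2+1=5,  q_1=2·1+0=2
fundamental: x₁=5, y₁=2  (since 25 − 6·4 = 1)

5 2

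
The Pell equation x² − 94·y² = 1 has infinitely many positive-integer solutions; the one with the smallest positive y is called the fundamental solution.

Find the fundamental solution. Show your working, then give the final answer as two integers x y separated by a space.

d=94: √d = [9; 1,2,3,1,1,…,2,1,18] (ℓ=16, even), read p_15/q_15
k=0  a_k=9  p_k/q_k = 9/1
k=1  a_k=1  p_k/q_k = 10/1
k=2  a_k=2  p_k/q_k = 29/3
…
k=5  a_k=1  p_k/q_k = 223/23
k=6  a_k=5  p_k/q_k = 1241/128
k=7  a_k=1  p_k/q_k = 1464/151
…
k=9  a_k=1  p_k/q_k = 14417/1487
…
k=13  a_k=3  p_k/q_k = 652934/67345
k=14  a_k=2  p_k/q_k = 1490361/153719
k=15  a_k=1  p_k/q_k = 2143295/221064
fundamental: x₁=2143295, y₁=221064  (since 4593713457025 − 94·48869292096 = 1)

2143295 221064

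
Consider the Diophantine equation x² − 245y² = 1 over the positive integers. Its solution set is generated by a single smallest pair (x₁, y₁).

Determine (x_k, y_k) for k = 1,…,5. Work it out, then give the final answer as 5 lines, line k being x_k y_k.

d=245: √d = [15; 1,1,1,7,6,7,1,1,1,30] (ℓ=10, even), read p_9/q_9
k=0  a_k=15  p_k/q_k = 15/1
k=1  a_k=1  p_k/q_k = 16/1
k=2  a_k=1  p_k/q_k = 31/2
…
k=6  a_k=7  p_k/q_k = 15809/1010
…
k=8  a_k=1  p_k/q_k = 33825/2161
k=9  a_k=1  p_k/q_k = 51841/3312
fundamental: x₁=51841, y₁=3312  (since 2687489281 − 245·10969344 = 1)
(51841+3312√245)^2 = 5374978561 + 343394784√245
(51841+3312√245)^3 = 557288527109761 + 35603857991376√245
(51841+3312√245)^4 = 57780789062419261441 + 3691479203918451648√245
(51841+3312√245)^5 = 5990827771012465337616001 + 382739946785069045776560√245

51841 3312
5374978561 343394784
557288527109761 35603857991376
57780789062419261441 3691479203918451648
5990827771012465337616001 382739946785069045776560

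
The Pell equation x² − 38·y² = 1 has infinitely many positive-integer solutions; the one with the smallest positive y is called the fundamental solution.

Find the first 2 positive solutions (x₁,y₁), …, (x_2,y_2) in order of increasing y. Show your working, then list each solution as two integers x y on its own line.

37 6
2737 444

[6; 6,12] for √38; ℓ=2 ⇒ convergent index 1
i=0: a=6 ⇒ p=6, q=1
i=1: a=6 ⇒ p=37, q=6
→ (37, 6).  Check: 37²=1369, 38·6²=1368, difference 1.
n=2: (37,6)∘(37,6) = (37·37+38·6·6, 37·6+6·37) = (2737,444)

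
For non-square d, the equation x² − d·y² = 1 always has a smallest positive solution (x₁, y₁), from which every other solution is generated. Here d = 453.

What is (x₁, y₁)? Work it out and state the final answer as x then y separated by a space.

1653751 77700

√453 → a₀=21, period (3,1,1,10,14,10,1,1,3,42); ℓ=10 even so k=9
k=0  a_k=21  p_k/q_k = 21/1
k=1  a_k=3  p_k/q_k = 64/3
k=2  a_k=1  p_k/q_k = 85/4
…
k=4  a_k=10  p_k/q_k = 1575/74
k=5  a_k=14  p_k/q_k = 22199/1043
k=6  a_k=10  p_k/q_k = 223565/10504
k=7  a_k=1  p_k/q_k = 245764/11547
k=8  a_k=1  p_k/q_k = 469329/22051
k=9  a_k=3  p_k/q_k = 1653751/77700
(x₁, y₁) = (1653751, 77700);  1653751² − 453·77700² = 1 ✓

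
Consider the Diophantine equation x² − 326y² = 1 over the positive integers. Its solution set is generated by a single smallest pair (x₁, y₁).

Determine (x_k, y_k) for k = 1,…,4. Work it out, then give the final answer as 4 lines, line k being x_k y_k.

[18; 18,36] for √326; ℓ=2 ⇒ convergent index 1
i=0: a=18 ⇒ p=18, q=1
i=1: a=18 ⇒ p=325, q=18
(x₁, y₁) = (325, 18);  325² − 326·18² = 1 ✓
k=2:  x_2 = 325·325+326·18·18 = 211249,  y_2 = 325·18+18·325 = 11700
k=3:  x_3 = 325·211249+326·18·11700 = 137311525,  y_3 = 325·11700+18·211249 = 7604982
k=4:  x_4 = 325·137311525+326·18·7604982 = 89252280001,  y_4 = 325·7604982+18·137311525 = 4943226600

325 18
211249 11700
137311525 7604982
89252280001 4943226600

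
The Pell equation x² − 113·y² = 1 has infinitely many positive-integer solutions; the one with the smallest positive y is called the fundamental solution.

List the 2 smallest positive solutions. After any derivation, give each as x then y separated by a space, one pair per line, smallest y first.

1204353 113296
2900932297217 272896754976

[10; 1,1,1,2,2,1,1,1,20] for √113; ℓ=9 ⇒ convergent index 17
step 0: (10, 1)  from 10·(1,0) + (0,1)
step 1: (11, 1)  from 1·(10,1) + (1,0)
step 2: (21, 2)  from 1·(11,1) + (10,1)
…
step 5: (202, 19)  from 2·(85,8) + (32,3)
step 6: (287, 27)  from 1·(202,19) + (85,8)
…
step 10: (16785, 1579)  from 1·(16009,1506) + (776,73)
step 11: (32794, 3085)  from 1·(16785,1579) + (16009,1506)
step 12: (49579, 4664)  from 1·(32794,3085) + (16785,1579)
step 13: (131952, 12413)  from 2·(49579,4664) + (32794,3085)
step 14: (313483, 29490)  from 2·(131952,12413) + (49579,4664)
…
step 16: (758918, 71393)  from 1·(445435,41903) + (313483,29490)
step 17: (1204353, 113296)  from 1·(758918,71393) + (445435,41903)
→ (1204353, 113296).  Check: 1204353²=1450466148609, 113·113296²=1450466148608, difference 1.
(x_2, y_2) = (1204353·1204353 + 113·113296·113296, 1204353·113296 + 113296·1204353) = (2900932297217, 272896754976)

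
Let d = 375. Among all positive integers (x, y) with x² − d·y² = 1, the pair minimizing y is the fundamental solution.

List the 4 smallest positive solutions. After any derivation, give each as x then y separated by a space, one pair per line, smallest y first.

√375 → a₀=19, period (2,1,2,1,5,1,2,1,2,38); ℓ=10 even so k=9
step 0: (19, 1)  from 19·(1,0) + (0,1)
step 1: (39, 2)  from 2·(19,1) + (1,0)
step 2: (58, 3)  from 1·(39,2) + (19,1)
…
step 7: (4086, 211)  from 2·(1433,74) + (1220,63)
step 8: (5519, 285)  from 1·(4086,211) + (1433,74)
step 9: (15124, 781)  from 2·(5519,285) + (4086,211)
→ (15124, 781).  Check: 15124²=228735376, 375·781²=228735375, difference 1.
(x_2, y_2) = (15124·15124 + 375·781·781, 15124·781 + 781·15124) = (457470751, 23623688)
(x_3, y_3) = (15124·457470751 + 375·781·23623688, 15124·23623688 + 781·457470751) = (13837575261124, 714569313843)
(x_4, y_4) = (15124·13837575261124 + 375·781·714569313843, 15124·714569313843 + 781·13837575261124) = (418558976041008001, 21614292581499376)

15124 781
457470751 23623688
13837575261124 714569313843
418558976041008001 21614292581499376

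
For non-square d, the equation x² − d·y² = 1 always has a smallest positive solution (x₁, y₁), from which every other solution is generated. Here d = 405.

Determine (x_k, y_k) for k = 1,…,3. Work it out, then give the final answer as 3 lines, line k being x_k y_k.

√405 = [20; 8,40, …], period ℓ=2 (even) → k=1
a_0=20:  p_0=20·1+0=20,  q_0=20·0+1=1
a_1=8:  p_1=8·20+1=161,  q_1=8·1+0=8
→ (161, 8).  Check: 161²=25921, 405·8²=25920, difference 1.
(161+8√405)^2 = 51841 + 2576√405
(161+8√405)^3 = 16692641 + 829464√405

161 8
51841 2576
16692641 829464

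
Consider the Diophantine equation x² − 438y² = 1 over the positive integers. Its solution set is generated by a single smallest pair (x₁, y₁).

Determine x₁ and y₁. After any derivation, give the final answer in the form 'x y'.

293 14

√438 → a₀=20, period (1,12,1,40); ℓ=4 even so k=3
k=0  a_k=20  p_k/q_k = 20/1
…
k=2  a_k=12  p_k/q_k = 272/13
k=3  a_k=1  p_k/q_k = 293/14
(x₁, y₁) = (293, 14);  293² − 438·14² = 1 ✓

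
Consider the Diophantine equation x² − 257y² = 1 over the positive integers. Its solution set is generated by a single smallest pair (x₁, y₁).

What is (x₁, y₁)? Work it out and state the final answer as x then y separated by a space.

[16; 32] for √257; ℓ=1 ⇒ convergent index 1
step 0: (16, 1)  from 16·(1,0) + (0,1)
step 1: (513, 32)  from 32·(16,1) + (1,0)
fundamental: x₁=513, y₁=32  (since 263169 − 257·1024 = 1)

513 32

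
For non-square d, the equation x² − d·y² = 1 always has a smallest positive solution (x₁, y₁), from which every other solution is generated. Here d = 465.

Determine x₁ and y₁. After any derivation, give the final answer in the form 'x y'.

√465 → a₀=21, period (1,1,3,2,2,2,3,1,1,42); ℓ=10 even so k=9
step 0: (21, 1)  from 21·(1,0) + (0,1)
…
step 2: (43, 2)  from 1·(22,1) + (21,1)
…
step 4: (345, 16)  from 2·(151,7) + (43,2)
…
step 6: (2027, 94)  from 2·(841,39) + (345,16)
…
step 8: (8949, 415)  from 1·(6922,321) + (2027,94)
step 9: (15871, 736)  from 1·(8949,415) + (6922,321)
(x₁, y₁) = (15871, 736);  15871² − 465·736² = 1 ✓

15871 736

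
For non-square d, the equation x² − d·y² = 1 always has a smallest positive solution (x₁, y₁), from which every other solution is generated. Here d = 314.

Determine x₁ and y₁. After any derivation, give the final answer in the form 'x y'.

392499 22150

d=314: √d = [17; 1,2,1,1,2,1,34] (ℓ=7, odd), read p_13/q_13
k=0  a_k=17  p_k/q_k = 17/1
k=1  a_k=1  p_k/q_k = 18/1
…
k=5  a_k=2  p_k/q_k = 319/18
…
k=8  a_k=1  p_k/q_k = 15824/893
k=9  a_k=2  p_k/q_k = 47029/2654
…
k=11  a_k=1  p_k/q_k = 109882/6201
k=12  a_k=2  p_k/q_k = 282617/15949
k=13  a_k=1  p_k/q_k = 392499/22150
→ (392499, 22150).  Check: 392499²=154055465001, 314·22150²=154055465000, difference 1.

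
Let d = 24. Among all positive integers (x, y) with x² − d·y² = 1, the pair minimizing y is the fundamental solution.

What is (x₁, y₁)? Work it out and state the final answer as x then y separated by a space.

[4; 1,8] for √24; ℓ=2 ⇒ convergent index 1
a_0=4:  p_0=4·1+0=4,  q_0=4·0+1=1
a_1=1:  p_1=1·4+1=5,  q_1=1·1+0=1
(x₁, y₁) = (5, 1);  5² − 24·1² = 1 ✓

5 1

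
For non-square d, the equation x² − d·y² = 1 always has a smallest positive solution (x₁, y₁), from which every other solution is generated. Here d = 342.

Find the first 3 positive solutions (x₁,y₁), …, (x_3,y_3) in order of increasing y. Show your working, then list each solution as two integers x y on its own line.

[18; 2,36] for √342; ℓ=2 ⇒ convergent index 1
step 0: (18, 1)  from 18·(1,0) + (0,1)
step 1: (37, 2)  from 2·(18,1) + (1,0)
(x₁, y₁) = (37, 2);  37² − 342·2² = 1 ✓
(37+2√342)^2 = 2737 + 148√342
(37+2√342)^3 = 202501 + 10950√342

37 2
2737 148
202501 10950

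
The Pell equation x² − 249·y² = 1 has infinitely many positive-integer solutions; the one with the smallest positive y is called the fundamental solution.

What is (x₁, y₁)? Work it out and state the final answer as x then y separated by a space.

d=249: √d = [15; 1,3,1,1,5,…,3,1,30] (ℓ=16, even), read p_15/q_15
k=0  a_k=15  p_k/q_k = 15/1
…
k=2  a_k=3  p_k/q_k = 63/4
k=3  a_k=1  p_k/q_k = 79/5
k=4  a_k=1  p_k/q_k = 142/9
…
k=7  a_k=3  p_k/q_k = 3582/227
…
k=10  a_k=1  p_k/q_k = 150586/9543
…
k=14  a_k=3  p_k/q_k = 6669699/422675
k=15  a_k=1  p_k/q_k = 8553815/542076
→ (8553815, 542076).  Check: 8553815²=73167751054225, 249·542076²=73167751054224, difference 1.

8553815 542076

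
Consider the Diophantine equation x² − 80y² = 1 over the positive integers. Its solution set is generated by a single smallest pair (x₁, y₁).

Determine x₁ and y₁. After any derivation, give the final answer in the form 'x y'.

9 1

[8; 1,16] for √80; ℓ=2 ⇒ convergent index 1
k=0  a_k=8  p_k/q_k = 8/1
k=1  a_k=1  p_k/q_k = 9/1
(x₁, y₁) = (9, 1);  9² − 80·1² = 1 ✓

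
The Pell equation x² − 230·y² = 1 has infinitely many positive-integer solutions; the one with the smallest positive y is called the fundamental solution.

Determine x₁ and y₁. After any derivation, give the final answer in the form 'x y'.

91 6

√230 → a₀=15, period (6,30); ℓ=2 even so k=1
a_0=15:  p_0=15·1+0=15,  q_0=15·0+1=1
a_1=6:  p_1=6·15+1=91,  q_1=6·1+0=6
(x₁, y₁) = (91, 6);  91² − 230·6² = 1 ✓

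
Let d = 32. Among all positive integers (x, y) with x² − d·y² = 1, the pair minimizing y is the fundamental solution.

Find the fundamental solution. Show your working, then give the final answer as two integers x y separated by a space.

[5; 1,1,1,10] for √32; ℓ=4 ⇒ convergent index 3
i=0: a=5 ⇒ p=5, q=1
…
i=2: a=1 ⇒ p=11, q=2
i=3: a=1 ⇒ p=17, q=3
(x₁, y₁) = (17, 3);  17² − 32·3² = 1 ✓

17 3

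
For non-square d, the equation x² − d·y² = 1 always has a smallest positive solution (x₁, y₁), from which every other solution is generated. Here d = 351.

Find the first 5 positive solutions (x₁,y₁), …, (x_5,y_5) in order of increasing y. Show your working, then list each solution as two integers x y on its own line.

√351 = [18; 1,2,1,3,2,2,2,3,1,2,1,36, …], period ℓ=12 (even) → k=11
a_0=18:  p_0=18·1+0=18,  q_0=18·0+1=1
a_1=1:  p_1=1·18+1=19,  q_1=1·1+0=1
a_2=2:  p_2=2·19+18=56,  q_2=2·1+1=3
a_3=1:  p_3=1·56+19=75,  q_3=1·3+1=4
a_4=3:  p_4=3·75+56=281,  q_4=3·4+3=15
a_5=2:  p_5=2·281+75=637,  q_5=2·15+4=34
a_6=2:  p_6=2·637+281=1555,  q_6=2·34+15=83
a_7=2:  p_7=2·1555+637=3747,  q_7=2·83+34=200
a_8=3:  p_8=3·3747+1555=12796,  q_8=3·200+83=683
…
a_10=2:  p_10=2·16543+12796=45882,  q_10=2·883+683=2449
a_11=1:  p_11=1·45882+16543=62425,  q_11=1·2449+883=3332
→ (62425, 3332).  Check: 62425²=3896880625, 351·3332²=3896880624, difference 1.
n=2: (62425,3332)∘(62425,3332) = (62425·62425+351·3332·3332, 62425·3332+3332·62425) = (7793761249,416000200)
n=3: (7793761249,416000200)∘(62425,3332) = (62425·7793761249+351·3332·416000200, 62425·416000200+3332·7793761249) = (973051091875225,51937624966668)
n=4: (973051091875225,51937624966668)∘(62425,3332) = (62425·973051091875225+351·3332·51937624966668, 62425·51937624966668+3332·973051091875225) = (121485428812828080001,6484412476672499600)
n=5: (121485428812828080001,6484412476672499600)∘(62425,3332) = (62425·121485428812828080001+351·3332·6484412476672499600, 62425·6484412476672499600+3332·121485428812828080001) = (15167455786308534696249625,809578897660623950093332)

62425 3332
7793761249 416000200
973051091875225 51937624966668
121485428812828080001 6484412476672499600
15167455786308534696249625 809578897660623950093332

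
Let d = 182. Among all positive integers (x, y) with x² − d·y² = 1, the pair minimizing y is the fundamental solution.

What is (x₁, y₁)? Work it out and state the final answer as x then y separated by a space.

27 2

[13; 2,26] for √182; ℓ=2 ⇒ convergent index 1
i=0: a=13 ⇒ p=13, q=1
i=1: a=2 ⇒ p=27, q=2
(x₁, y₁) = (27, 2);  27² − 182·2² = 1 ✓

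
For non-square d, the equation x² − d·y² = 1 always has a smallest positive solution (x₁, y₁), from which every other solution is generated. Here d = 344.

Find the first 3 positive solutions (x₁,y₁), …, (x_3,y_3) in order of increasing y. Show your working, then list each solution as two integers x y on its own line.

√344 = [18; 1,1,4,1,3,1,4,1,1,36, …], period ℓ=10 (even) → k=9
a_0=18:  p_0=18·1+0=18,  q_0=18·0+1=1
…
a_3=4:  p_3=4·37+19=167,  q_3=4·2+1=9
…
a_5=3:  p_5=3·204+167=779,  q_5=3·11+9=42
a_6=1:  p_6=1·779+204=983,  q_6=1·42+11=53
a_7=4:  p_7=4·983+779=4711,  q_7=4·53+42=254
a_8=1:  p_8=1·4711+983=5694,  q_8=1·254+53=307
a_9=1:  p_9=1·5694+4711=10405,  q_9=1·307+254=561
(x₁, y₁) = (10405, 561);  10405² − 344·561² = 1 ✓
n=2: (10405,561)∘(10405,561) = (10405·10405+344·561·561, 10405·561+561·10405) = (216528049,11674410)
n=3: (216528049,11674410)∘(10405,561) = (10405·216528049+344·561·11674410, 10405·11674410+561·216528049) = (4505948689285,242944471539)

10405 561
216528049 11674410
4505948689285 242944471539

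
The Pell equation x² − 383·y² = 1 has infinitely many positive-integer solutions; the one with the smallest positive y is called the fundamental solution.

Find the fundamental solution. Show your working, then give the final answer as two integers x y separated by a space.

[19; 1,1,3,19,3,1,1,38] for √383; ℓ=8 ⇒ convergent index 7
k=0  a_k=19  p_k/q_k = 19/1
…
k=2  a_k=1  p_k/q_k = 39/2
k=3  a_k=3  p_k/q_k = 137/7
k=4  a_k=19  p_k/q_k = 2642/135
…
k=6  a_k=1  p_k/q_k = 10705/547
k=7  a_k=1  p_k/q_k = 18768/959
→ (18768, 959).  Check: 18768²=352237824, 383·959²=352237823, difference 1.

18768 959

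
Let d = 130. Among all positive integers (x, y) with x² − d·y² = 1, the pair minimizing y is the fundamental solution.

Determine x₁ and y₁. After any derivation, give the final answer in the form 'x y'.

√130 → a₀=11, period (2,2,22); ℓ=3 odd so k=5
a_0=11:  p_0=11·1+0=11,  q_0=11·0+1=1
a_1=2:  p_1=2·11+1=23,  q_1=2·1+0=2
a_2=2:  p_2=2·23+11=57,  q_2=2·2+1=5
a_3=22:  p_3=22·57+23=1277,  q_3=22·5+2=112
a_4=2:  p_4=2·1277+57=2611,  q_4=2·112+5=229
a_5=2:  p_5=2·2611+1277=6499,  q_5=2·229+112=570
fundamental: x₁=6499, y₁=570  (since 42237001 − 130·324900 = 1)

6499 570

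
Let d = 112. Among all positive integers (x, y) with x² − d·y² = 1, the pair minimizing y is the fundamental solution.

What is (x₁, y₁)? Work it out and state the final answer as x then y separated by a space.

[10; 1,1,2,1,1,20] for √112; ℓ=6 ⇒ convergent index 5
step 0: (10, 1)  from 10·(1,0) + (0,1)
…
step 4: (74, 7)  from 1·(53,5) + (21,2)
step 5: (127, 12)  from 1·(74,7) + (53,5)
fundamental: x₁=127, y₁=12  (since 16129 − 112·144 = 1)

127 12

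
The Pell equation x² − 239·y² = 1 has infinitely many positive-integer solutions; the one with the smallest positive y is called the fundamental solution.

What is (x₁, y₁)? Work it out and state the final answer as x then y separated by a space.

√239 = [15; 2,5,1,2,4,15,4,2,1,5,2,30, …], period ℓ=12 (even) → k=11
i=0: a=15 ⇒ p=15, q=1
i=1: a=2 ⇒ p=31, q=2
i=2: a=5 ⇒ p=170, q=11
i=3: a=1 ⇒ p=201, q=13
i=4: a=2 ⇒ p=572, q=37
i=5: a=4 ⇒ p=2489, q=161
i=6: a=15 ⇒ p=37907, q=2452
i=7: a=4 ⇒ p=154117, q=9969
i=8: a=2 ⇒ p=346141, q=22390
i=9: a=1 ⇒ p=500258, q=32359
i=10: a=5 ⇒ p=2847431, q=184185
i=11: a=2 ⇒ p=6195120, q=400729
fundamental: x₁=6195120, y₁=400729  (since 38379511814400 − 239·160583731441 = 1)

6195120 400729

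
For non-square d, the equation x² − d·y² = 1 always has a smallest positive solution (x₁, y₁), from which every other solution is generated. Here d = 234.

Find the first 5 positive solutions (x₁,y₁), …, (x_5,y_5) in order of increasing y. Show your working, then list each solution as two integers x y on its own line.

5201 340
54100801 3536680
562756526801 36788545020
5853793337683201 382674441761360
60891157735824130001 3980579506413121700

d=234: √d = [15; 3,2,1,2,1,2,3,30] (ℓ=8, even), read p_7/q_7
a_0=15:  p_0=15·1+0=15,  q_0=15·0+1=1
a_1=3:  p_1=3·15+1=46,  q_1=3·1+0=3
…
a_3=1:  p_3=1·107+46=153,  q_3=1·7+3=10
a_4=2:  p_4=2·153+107=413,  q_4=2·10+7=27
…
a_6=2:  p_6=2·566+413=1545,  q_6=2·37+27=101
a_7=3:  p_7=3·1545+566=5201,  q_7=3·101+37=340
→ (5201, 340).  Check: 5201²=27050401, 234·340²=27050400, difference 1.
k=2:  x_2 = 5201·5201+234·340·340 = 54100801,  y_2 = 5201·340+340·5201 = 3536680
k=3:  x_3 = 5201·54100801+234·340·3536680 = 562756526801,  y_3 = 5201·3536680+340·54100801 = 36788545020
k=4:  x_4 = 5201·562756526801+234·340·36788545020 = 5853793337683201,  y_4 = 5201·36788545020+340·562756526801 = 382674441761360
k=5:  x_5 = 5201·5853793337683201+234·340·382674441761360 = 60891157735824130001,  y_5 = 5201·382674441761360+340·5853793337683201 = 3980579506413121700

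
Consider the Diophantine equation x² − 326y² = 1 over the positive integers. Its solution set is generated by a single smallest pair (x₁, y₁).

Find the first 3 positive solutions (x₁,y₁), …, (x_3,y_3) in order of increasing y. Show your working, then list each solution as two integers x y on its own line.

325 18
211249 11700
137311525 7604982

d=326: √d = [18; 18,36] (ℓ=2, even), read p_1/q_1
k=0  a_k=18  p_k/q_k = 18/1
k=1  a_k=18  p_k/q_k = 325/18
fundamental: x₁=325, y₁=18  (since 105625 − 326·324 = 1)
(325+18√326)^2 = 211249 + 11700√326
(325+18√326)^3 = 137311525 + 7604982√326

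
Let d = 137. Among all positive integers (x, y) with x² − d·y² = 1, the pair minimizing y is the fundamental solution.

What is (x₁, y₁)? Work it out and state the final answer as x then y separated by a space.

6083073 519712

√137 = [11; 1,2,2,1,1,2,2,1,22, …], period ℓ=9 (odd) → k=17
i=0: a=11 ⇒ p=11, q=1
…
i=5: a=1 ⇒ p=199, q=17
i=6: a=2 ⇒ p=515, q=44
i=7: a=2 ⇒ p=1229, q=105
…
i=9: a=22 ⇒ p=39597, q=3383
…
i=11: a=2 ⇒ p=122279, q=10447
…
i=13: a=1 ⇒ p=408178, q=34873
i=14: a=1 ⇒ p=694077, q=59299
…
i=16: a=2 ⇒ p=4286741, q=366241
i=17: a=1 ⇒ p=6083073, q=519712
(x₁, y₁) = (6083073, 519712);  6083073² − 137·519712² = 1 ✓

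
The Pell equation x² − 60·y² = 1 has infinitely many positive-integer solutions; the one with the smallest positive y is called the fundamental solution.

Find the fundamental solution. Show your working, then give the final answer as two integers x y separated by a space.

31 4

d=60: √d = [7; 1,2,1,14] (ℓ=4, even), read p_3/q_3
step 0: (7, 1)  from 7·(1,0) + (0,1)
…
step 2: (23, 3)  from 2·(8,1) + (7,1)
step 3: (31, 4)  from 1·(23,3) + (8,1)
(x₁, y₁) = (31, 4);  31² − 60·4² = 1 ✓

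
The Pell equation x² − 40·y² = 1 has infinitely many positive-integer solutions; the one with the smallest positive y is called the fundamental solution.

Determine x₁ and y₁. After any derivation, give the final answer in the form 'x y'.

19 3

[6; 3,12] for √40; ℓ=2 ⇒ convergent index 1
i=0: a=6 ⇒ p=6, q=1
i=1: a=3 ⇒ p=19, q=3
fundamental: x₁=19, y₁=3  (since 361 − 40·9 = 1)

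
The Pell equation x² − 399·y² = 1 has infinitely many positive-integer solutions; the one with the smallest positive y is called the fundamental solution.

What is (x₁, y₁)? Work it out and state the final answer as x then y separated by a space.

20 1

[19; 1,38] for √399; ℓ=2 ⇒ convergent index 1
i=0: a=19 ⇒ p=19, q=1
i=1: a=1 ⇒ p=20, q=1
→ (20, 1).  Check: 20²=400, 399·1²=399, difference 1.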